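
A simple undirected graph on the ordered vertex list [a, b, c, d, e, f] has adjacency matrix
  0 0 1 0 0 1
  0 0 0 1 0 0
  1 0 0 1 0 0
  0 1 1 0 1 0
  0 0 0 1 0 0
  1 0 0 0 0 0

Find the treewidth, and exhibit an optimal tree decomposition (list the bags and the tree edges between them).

Treewidth 1.
One such decomposition:
Bags: B1 = {b, d}  B2 = {d, e}  B3 = {c, d}  B4 = {a, c}  B5 = {a, f}
Tree: B1–B2, B2–B3, B3–B4, B4–B5

Every bag has size at most 2, so the width is 2 − 1 = 1 and tw(G) ≤ 1. Since G has at least one edge (e.g. d–b), it is not an edgeless graph, so tw(G) ≥ 1. The upper and lower bounds meet at 1, so that is the treewidth.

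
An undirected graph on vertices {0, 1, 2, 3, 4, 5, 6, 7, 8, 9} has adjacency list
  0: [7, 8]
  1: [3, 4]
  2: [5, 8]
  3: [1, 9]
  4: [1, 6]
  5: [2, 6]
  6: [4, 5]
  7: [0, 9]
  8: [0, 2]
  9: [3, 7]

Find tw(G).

A width-2 tree decomposition is:
Bags: B1 = {0, 2, 8}  B2 = {0, 2, 5}  B3 = {0, 5, 6}  B4 = {0, 4, 6}  B5 = {0, 1, 4}  B6 = {0, 1, 3}  B7 = {0, 3, 9}  B8 = {0, 7, 9}
Tree: B1–B2, B2–B3, B3–B4, B4–B5, B5–B6, B6–B7, B7–B8
Every bag has size at most 3, so the width is 3 − 1 = 2 and tw(G) ≤ 2. The edges 0–8–2–5–6–4–1–3–9–7–0 form a cycle, so G is not a tree and its treewidth is at least 2. Hence tw(G) = 2 exactly.

2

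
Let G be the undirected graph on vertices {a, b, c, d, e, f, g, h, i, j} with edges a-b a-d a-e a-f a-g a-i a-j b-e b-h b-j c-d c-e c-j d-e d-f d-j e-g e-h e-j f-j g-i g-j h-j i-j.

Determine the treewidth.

A width-3 tree decomposition is:
Bags: B1 = {a, d, e, j}  B2 = {c, d, e, j}  B3 = {a, b, e, j}  B4 = {b, e, h, j}  B5 = {a, d, f, j}  B6 = {a, e, g, j}  B7 = {a, g, i, j}
Tree: B1–B2, B1–B3, B3–B4, B1–B5, B3–B6, B6–B7
Every bag has size at most 4, so the width is 4 − 1 = 3 and tw(G) ≤ 3. On the other hand G contains the 4-clique {b, e, h, j}. A clique must lie in a single bag of any decomposition, so no decomposition can have width below 3. The upper and lower bounds meet at 3, so that is the treewidth.

3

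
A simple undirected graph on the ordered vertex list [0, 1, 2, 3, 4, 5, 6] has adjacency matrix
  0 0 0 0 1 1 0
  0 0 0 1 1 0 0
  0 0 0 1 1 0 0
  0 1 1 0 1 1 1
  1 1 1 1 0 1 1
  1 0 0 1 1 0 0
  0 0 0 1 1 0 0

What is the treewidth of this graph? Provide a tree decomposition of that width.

Treewidth 2.
One optimal decomposition is:
Bags: B1 = {1, 3, 4}  B2 = {2, 3, 4}  B3 = {3, 4, 5}  B4 = {3, 4, 6}  B5 = {0, 4, 5}
Tree: B1–B2, B1–B3, B1–B4, B3–B5

The largest bag has 3 vertices, giving width 2; this decomposition certifies tw(G) ≤ 2. Conversely, {0, 4, 5} is a clique of size 3, and the vertices of any clique must share a bag in every tree decomposition; so some bag has ≥ 3 vertices and tw(G) ≥ 2. Hence tw(G) = 2 exactly.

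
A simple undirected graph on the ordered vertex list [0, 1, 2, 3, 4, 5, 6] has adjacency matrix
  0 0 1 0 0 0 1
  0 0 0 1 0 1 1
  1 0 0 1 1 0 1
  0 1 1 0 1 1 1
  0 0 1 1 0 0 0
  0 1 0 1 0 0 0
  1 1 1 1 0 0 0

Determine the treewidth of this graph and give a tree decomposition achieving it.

Treewidth 2.
One such decomposition:
Bags: B1 = {1, 3, 6}  B2 = {2, 3, 6}  B3 = {1, 3, 5}  B4 = {2, 3, 4}  B5 = {0, 2, 6}
Tree: B1–B2, B1–B3, B2–B4, B2–B5

Each bag holds 3 vertices, so the decomposition has width 2, which upper-bounds the treewidth. For the lower bound, the 3 vertices {0, 2, 6} are pairwise adjacent, and any tree decomposition puts a clique entirely inside one bag — forcing width ≥ 2. Hence tw(G) = 2 exactly.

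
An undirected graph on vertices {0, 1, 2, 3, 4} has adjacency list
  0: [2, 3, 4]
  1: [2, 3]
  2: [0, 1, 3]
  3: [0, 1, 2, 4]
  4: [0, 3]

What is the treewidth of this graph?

2

A width-2 tree decomposition is:
Bags: B1 = {0, 3, 4}  B2 = {0, 2, 3}  B3 = {1, 2, 3}
Tree: B1–B2, B2–B3
The largest bag has 3 vertices, giving width 2; this decomposition certifies tw(G) ≤ 2. For the lower bound, the 3 vertices {0, 2, 3} are pairwise adjacent, and any tree decomposition puts a clique entirely inside one bag — forcing width ≥ 2. The upper and lower bounds meet at 2, so that is the treewidth.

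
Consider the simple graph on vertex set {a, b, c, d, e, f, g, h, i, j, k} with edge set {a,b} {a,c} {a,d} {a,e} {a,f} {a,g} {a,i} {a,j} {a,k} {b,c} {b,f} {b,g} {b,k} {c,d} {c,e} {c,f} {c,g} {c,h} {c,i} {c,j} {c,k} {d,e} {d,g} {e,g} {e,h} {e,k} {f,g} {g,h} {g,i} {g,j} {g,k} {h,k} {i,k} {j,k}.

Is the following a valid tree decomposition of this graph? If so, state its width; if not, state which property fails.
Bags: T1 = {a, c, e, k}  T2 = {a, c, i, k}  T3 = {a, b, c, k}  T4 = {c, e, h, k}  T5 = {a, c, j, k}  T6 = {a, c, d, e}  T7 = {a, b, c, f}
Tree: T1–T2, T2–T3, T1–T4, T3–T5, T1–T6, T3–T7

A tree decomposition must satisfy three properties: every vertex lies in some bag; for every edge, both endpoints lie together in some bag; and for every vertex, the bags containing it form a connected subtree. Here vertex g appears in no bag, so the decomposition is invalid.

No — vertex g appears in no bag.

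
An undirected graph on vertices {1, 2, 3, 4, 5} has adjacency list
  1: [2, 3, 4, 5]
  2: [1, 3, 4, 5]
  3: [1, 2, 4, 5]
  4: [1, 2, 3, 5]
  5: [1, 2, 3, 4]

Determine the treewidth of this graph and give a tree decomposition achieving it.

Treewidth 4.
Bags: B1 = {1, 2, 3, 4, 5}
Tree: (single bag)

A single bag containing all 5 vertices is trivially a valid decomposition of width 4. Conversely, {1, 2, 3, 4, 5} is a clique of size 5, and the vertices of any clique must share a bag in every tree decomposition; so some bag has ≥ 5 vertices and tw(G) ≥ 4. Therefore the treewidth is 4.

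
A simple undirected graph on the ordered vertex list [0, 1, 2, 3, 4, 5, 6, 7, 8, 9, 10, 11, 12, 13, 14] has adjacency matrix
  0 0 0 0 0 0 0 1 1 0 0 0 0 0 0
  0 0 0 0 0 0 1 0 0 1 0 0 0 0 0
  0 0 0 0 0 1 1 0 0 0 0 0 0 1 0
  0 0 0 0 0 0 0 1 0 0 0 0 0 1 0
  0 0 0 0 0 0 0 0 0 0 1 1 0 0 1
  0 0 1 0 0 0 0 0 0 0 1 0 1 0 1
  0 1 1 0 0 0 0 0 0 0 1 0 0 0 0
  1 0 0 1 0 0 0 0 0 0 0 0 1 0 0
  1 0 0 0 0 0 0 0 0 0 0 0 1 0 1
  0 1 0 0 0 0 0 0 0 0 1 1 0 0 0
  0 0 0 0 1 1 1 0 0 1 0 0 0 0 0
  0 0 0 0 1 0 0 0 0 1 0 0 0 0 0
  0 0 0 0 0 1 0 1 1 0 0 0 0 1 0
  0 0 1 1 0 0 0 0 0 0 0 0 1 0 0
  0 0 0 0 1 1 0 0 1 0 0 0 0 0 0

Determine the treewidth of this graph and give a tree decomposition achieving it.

Every bag has size at most 4, so the width is 4 − 1 = 3 and tw(G) ≤ 3. For the lower bound: the 4 vertex sets {0,3,7}, {13}, {12}, {2,5,8,14} are disjoint, each induces a connected subgraph, and every pair is joined by at least one edge of G. Contracting each set to a single vertex therefore yields K_{4} as a minor, and since treewidth is minor-monotone, tw(G) ≥ tw(K_{4}) = 3. The upper and lower bounds meet at 3, so that is the treewidth.

Treewidth 3.
One optimal decomposition is:
Bags: B1 = {0, 3, 7, 13}  B2 = {0, 7, 12, 13}  B3 = {0, 8, 12, 13}  B4 = {2, 8, 12, 13}  B5 = {2, 5, 8, 12}  B6 = {2, 5, 8, 14}  B7 = {2, 5, 6, 14}  B8 = {5, 6, 10, 14}  B9 = {4, 6, 10, 14}  B10 = {1, 4, 6, 10}  B11 = {1, 4, 9, 10}  B12 = {1, 4, 9, 11}
Tree: B1–B2, B2–B3, B3–B4, B4–B5, B5–B6, B6–B7, B7–B8, B8–B9, B9–B10, B10–B11, B11–B12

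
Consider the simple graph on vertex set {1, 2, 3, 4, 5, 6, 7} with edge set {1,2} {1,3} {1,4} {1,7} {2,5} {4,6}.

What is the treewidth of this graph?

A width-1 tree decomposition is:
Bags: B1 = {1, 4}  B2 = {1, 3}  B3 = {1, 2}  B4 = {1, 7}  B5 = {4, 6}  B6 = {2, 5}
Tree: B1–B2, B1–B3, B3–B4, B1–B5, B3–B6
The largest bag has 2 vertices, giving width 1; this decomposition certifies tw(G) ≤ 1. Since G has at least one edge (e.g. 4–1), it is not an edgeless graph, so tw(G) ≥ 1. Combining the bounds, tw(G) = 1.

1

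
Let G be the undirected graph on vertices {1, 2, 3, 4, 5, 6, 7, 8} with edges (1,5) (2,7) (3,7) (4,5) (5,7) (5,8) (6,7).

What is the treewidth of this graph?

A width-1 tree decomposition is:
Bags: B1 = {2, 7}  B2 = {5, 7}  B3 = {3, 7}  B4 = {6, 7}  B5 = {1, 5}  B6 = {5, 8}  B7 = {4, 5}
Tree: B1–B2, B1–B3, B3–B4, B2–B5, B2–B6, B6–B7
Each bag holds 2 vertices, so the decomposition has width 1, which upper-bounds the treewidth. G has an edge, so its treewidth is at least 1. Combining the bounds, tw(G) = 1.

1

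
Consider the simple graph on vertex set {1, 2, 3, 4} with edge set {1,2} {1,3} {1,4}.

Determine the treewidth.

A width-1 tree decomposition is:
Bags: B1 = {1, 2}  B2 = {1, 3}  B3 = {1, 4}
Tree: B1–B2, B2–B3
The largest bag has 2 vertices, giving width 1; this decomposition certifies tw(G) ≤ 1. Any graph with an edge has treewidth ≥ 1, and G has the edge 1–2. Therefore the treewidth is 1.

1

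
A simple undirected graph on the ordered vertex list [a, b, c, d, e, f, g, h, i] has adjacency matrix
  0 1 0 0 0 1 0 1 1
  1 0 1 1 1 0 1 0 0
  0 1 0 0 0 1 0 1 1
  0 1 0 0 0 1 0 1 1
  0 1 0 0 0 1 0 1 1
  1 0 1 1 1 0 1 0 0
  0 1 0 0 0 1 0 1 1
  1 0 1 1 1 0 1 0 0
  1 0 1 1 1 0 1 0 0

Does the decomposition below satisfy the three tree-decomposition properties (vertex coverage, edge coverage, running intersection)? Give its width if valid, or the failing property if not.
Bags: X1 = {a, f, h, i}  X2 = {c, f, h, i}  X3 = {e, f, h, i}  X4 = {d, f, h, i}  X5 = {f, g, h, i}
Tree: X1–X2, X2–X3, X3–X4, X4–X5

No — vertex b appears in no bag.

A tree decomposition must satisfy three properties: every vertex lies in some bag; for every edge, both endpoints lie together in some bag; and for every vertex, the bags containing it form a connected subtree. Here vertex b appears in no bag, so the decomposition is invalid.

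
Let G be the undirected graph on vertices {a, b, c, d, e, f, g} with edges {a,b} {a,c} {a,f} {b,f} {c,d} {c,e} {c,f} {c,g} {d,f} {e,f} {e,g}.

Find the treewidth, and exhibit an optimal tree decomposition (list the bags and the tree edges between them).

Every bag has size at most 3, so the width is 3 − 1 = 2 and tw(G) ≤ 2. On the other hand G contains the 3-clique {c, e, g}. A clique must lie in a single bag of any decomposition, so no decomposition can have width below 2. Therefore the treewidth is 2.

Treewidth 2.
One such decomposition:
Bags: B1 = {a, c, f}  B2 = {c, e, f}  B3 = {c, d, f}  B4 = {a, b, f}  B5 = {c, e, g}
Tree: B1–B2, B1–B3, B1–B4, B2–B5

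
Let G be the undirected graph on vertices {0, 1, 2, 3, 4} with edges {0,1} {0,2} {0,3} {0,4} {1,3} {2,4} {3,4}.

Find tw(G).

2

A width-2 tree decomposition is:
Bags: B1 = {0, 3, 4}  B2 = {0, 1, 3}  B3 = {0, 2, 4}
Tree: B1–B2, B1–B3
Each bag holds 3 vertices, so the decomposition has width 2, which upper-bounds the treewidth. For the lower bound, the 3 vertices {0, 2, 4} are pairwise adjacent, and any tree decomposition puts a clique entirely inside one bag — forcing width ≥ 2. Therefore the treewidth is 2.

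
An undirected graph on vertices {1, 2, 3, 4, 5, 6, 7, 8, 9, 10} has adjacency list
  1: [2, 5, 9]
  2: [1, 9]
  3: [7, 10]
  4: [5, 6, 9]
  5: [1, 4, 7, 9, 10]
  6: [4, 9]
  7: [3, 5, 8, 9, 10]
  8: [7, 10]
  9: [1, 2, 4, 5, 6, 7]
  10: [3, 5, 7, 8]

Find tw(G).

A width-2 tree decomposition is:
Bags: B1 = {5, 7, 9}  B2 = {5, 7, 10}  B3 = {4, 5, 9}  B4 = {7, 8, 10}  B5 = {3, 7, 10}  B6 = {4, 6, 9}  B7 = {1, 5, 9}  B8 = {1, 2, 9}
Tree: B1–B2, B1–B3, B2–B4, B2–B5, B3–B6, B1–B7, B7–B8
The largest bag has 3 vertices, giving width 2; this decomposition certifies tw(G) ≤ 2. Conversely, {7, 8, 10} is a clique of size 3, and the vertices of any clique must share a bag in every tree decomposition; so some bag has ≥ 3 vertices and tw(G) ≥ 2. Combining the bounds, tw(G) = 2.

2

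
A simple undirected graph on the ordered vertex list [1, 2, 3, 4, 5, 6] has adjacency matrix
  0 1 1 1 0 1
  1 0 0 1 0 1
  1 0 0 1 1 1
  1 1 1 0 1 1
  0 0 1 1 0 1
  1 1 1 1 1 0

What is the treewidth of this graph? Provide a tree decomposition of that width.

Treewidth 3.
One optimal decomposition is:
Bags: B1 = {1, 3, 4, 6}  B2 = {1, 2, 4, 6}  B3 = {3, 4, 5, 6}
Tree: B1–B2, B1–B3

Every bag has size at most 4, so the width is 4 − 1 = 3 and tw(G) ≤ 3. On the other hand G contains the 4-clique {1, 2, 4, 6}. A clique must lie in a single bag of any decomposition, so no decomposition can have width below 3. Combining the bounds, tw(G) = 3.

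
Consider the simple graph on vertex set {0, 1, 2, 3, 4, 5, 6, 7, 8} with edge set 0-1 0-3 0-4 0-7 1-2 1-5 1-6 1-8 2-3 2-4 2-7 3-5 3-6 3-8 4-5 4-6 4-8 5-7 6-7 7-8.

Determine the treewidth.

A width-4 tree decomposition is:
Bags: B1 = {1, 3, 4, 5, 7}  B2 = {1, 3, 4, 6, 7}  B3 = {0, 1, 3, 4, 7}  B4 = {1, 3, 4, 7, 8}  B5 = {1, 2, 3, 4, 7}
Tree: B1–B2, B2–B3, B3–B4, B4–B5
Every bag has size at most 5, so the width is 5 − 1 = 4 and tw(G) ≤ 4. For the lower bound: the 5 vertex sets {4,5}, {1,6}, {0,7}, {3}, {8} are disjoint, each induces a connected subgraph, and every pair is joined by at least one edge of G. Contracting each set to a single vertex therefore yields K_{5} as a minor, and since treewidth is minor-monotone, tw(G) ≥ tw(K_{5}) = 4. Hence tw(G) = 4 exactly.

4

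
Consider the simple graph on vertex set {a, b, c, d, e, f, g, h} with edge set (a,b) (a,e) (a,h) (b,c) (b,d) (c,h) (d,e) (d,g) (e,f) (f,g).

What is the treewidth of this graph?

2

A width-2 tree decomposition is:
Bags: B1 = {e, f, g}  B2 = {d, e, g}  B3 = {a, d, e}  B4 = {a, b, d}  B5 = {a, b, h}  B6 = {b, c, h}
Tree: B1–B2, B2–B3, B3–B4, B4–B5, B5–B6
Each bag holds 3 vertices, so the decomposition has width 2, which upper-bounds the treewidth. For the lower bound, G contains the cycle f–g–d–e–f, so G is not a forest; only forests have treewidth ≤ 1, hence tw(G) ≥ 2. The upper and lower bounds meet at 2, so that is the treewidth.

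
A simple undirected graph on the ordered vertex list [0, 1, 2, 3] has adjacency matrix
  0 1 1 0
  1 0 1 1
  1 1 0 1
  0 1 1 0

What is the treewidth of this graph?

2

A width-2 tree decomposition is:
Bags: B1 = {0, 1, 2}  B2 = {1, 2, 3}
Tree: B1–B2
Each bag holds 3 vertices, so the decomposition has width 2, which upper-bounds the treewidth. On the other hand G contains the 3-clique {0, 1, 2}. A clique must lie in a single bag of any decomposition, so no decomposition can have width below 2. Combining the bounds, tw(G) = 2.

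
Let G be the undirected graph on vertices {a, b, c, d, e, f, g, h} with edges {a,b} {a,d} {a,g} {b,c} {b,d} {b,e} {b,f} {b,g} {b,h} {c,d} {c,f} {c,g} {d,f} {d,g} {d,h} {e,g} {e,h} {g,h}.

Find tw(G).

A width-3 tree decomposition is:
Bags: B1 = {b, d, g, h}  B2 = {b, e, g, h}  B3 = {b, c, d, g}  B4 = {b, c, d, f}  B5 = {a, b, d, g}
Tree: B1–B2, B1–B3, B3–B4, B1–B5
Each bag holds 4 vertices, so the decomposition has width 3, which upper-bounds the treewidth. On the other hand G contains the 4-clique {b, d, g, h}. A clique must lie in a single bag of any decomposition, so no decomposition can have width below 3. Therefore the treewidth is 3.

3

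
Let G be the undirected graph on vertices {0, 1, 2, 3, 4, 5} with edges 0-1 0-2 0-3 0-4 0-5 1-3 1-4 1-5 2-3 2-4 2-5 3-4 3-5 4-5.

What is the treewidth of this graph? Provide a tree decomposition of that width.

Treewidth 4.
Bags: B1 = {0, 1, 3, 4, 5}  B2 = {0, 2, 3, 4, 5}
Tree: B1–B2

Each bag holds 5 vertices, so the decomposition has width 4, which upper-bounds the treewidth. For the lower bound, the 5 vertices {0, 1, 3, 4, 5} are pairwise adjacent, and any tree decomposition puts a clique entirely inside one bag — forcing width ≥ 4. Therefore the treewidth is 4.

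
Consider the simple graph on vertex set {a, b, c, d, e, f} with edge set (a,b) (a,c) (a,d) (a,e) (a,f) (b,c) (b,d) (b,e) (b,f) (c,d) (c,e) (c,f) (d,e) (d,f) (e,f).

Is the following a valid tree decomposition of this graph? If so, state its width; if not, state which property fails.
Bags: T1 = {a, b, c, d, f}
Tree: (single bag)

No — vertex e appears in no bag.

A tree decomposition must satisfy three properties: every vertex lies in some bag; for every edge, both endpoints lie together in some bag; and for every vertex, the bags containing it form a connected subtree. Here vertex e appears in no bag, so the decomposition is invalid.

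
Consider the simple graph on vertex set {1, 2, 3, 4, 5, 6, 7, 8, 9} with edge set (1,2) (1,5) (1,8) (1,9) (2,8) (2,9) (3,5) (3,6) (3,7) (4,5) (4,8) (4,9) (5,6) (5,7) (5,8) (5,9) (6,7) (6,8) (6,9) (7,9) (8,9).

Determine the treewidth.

3

A width-3 tree decomposition is:
Bags: B1 = {5, 6, 8, 9}  B2 = {5, 6, 7, 9}  B3 = {4, 5, 8, 9}  B4 = {1, 5, 8, 9}  B5 = {3, 5, 6, 7}  B6 = {1, 2, 8, 9}
Tree: B1–B2, B1–B3, B3–B4, B2–B5, B4–B6
The largest bag has 4 vertices, giving width 3; this decomposition certifies tw(G) ≤ 3. On the other hand G contains the 4-clique {1, 2, 8, 9}. A clique must lie in a single bag of any decomposition, so no decomposition can have width below 3. The upper and lower bounds meet at 3, so that is the treewidth.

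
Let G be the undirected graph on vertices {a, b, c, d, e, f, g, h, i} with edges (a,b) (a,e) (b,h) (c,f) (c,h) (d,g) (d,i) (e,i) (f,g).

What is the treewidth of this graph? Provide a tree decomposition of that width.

Treewidth 2.
One such decomposition:
Bags: B1 = {c, f, h}  B2 = {b, f, h}  B3 = {a, b, f}  B4 = {a, e, f}  B5 = {e, f, i}  B6 = {d, f, i}  B7 = {d, f, g}
Tree: B1–B2, B2–B3, B3–B4, B4–B5, B5–B6, B6–B7

The largest bag has 3 vertices, giving width 2; this decomposition certifies tw(G) ≤ 2. The edges f–c–h–b–a–e–i–d–g–f form a cycle, so G is not a tree and its treewidth is at least 2. Therefore the treewidth is 2.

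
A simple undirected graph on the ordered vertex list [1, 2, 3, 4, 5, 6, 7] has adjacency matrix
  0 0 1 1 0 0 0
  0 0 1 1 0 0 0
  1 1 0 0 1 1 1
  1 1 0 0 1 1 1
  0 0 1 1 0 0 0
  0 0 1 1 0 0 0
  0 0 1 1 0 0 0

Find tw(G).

A width-2 tree decomposition is:
Bags: B1 = {1, 3, 4}  B2 = {3, 4, 7}  B3 = {3, 4, 6}  B4 = {3, 4, 5}  B5 = {2, 3, 4}
Tree: B1–B2, B2–B3, B3–B4, B4–B5
Every bag has size at most 3, so the width is 3 − 1 = 2 and tw(G) ≤ 2. The edges 4–1–3–7–4 form a cycle, so G is not a tree and its treewidth is at least 2. Combining the bounds, tw(G) = 2.

2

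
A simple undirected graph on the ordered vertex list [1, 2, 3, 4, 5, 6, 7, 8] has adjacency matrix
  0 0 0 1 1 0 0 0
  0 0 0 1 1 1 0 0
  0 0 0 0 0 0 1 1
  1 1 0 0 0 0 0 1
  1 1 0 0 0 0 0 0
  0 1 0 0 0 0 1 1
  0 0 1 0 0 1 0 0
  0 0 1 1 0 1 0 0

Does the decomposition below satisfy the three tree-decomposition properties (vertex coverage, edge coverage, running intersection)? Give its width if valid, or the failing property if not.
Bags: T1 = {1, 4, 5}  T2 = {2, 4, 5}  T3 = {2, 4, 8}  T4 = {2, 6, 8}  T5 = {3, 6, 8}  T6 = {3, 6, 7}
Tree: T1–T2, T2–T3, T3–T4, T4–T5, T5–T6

Vertex coverage: the bags together contain {1, 2, 3, 4, 5, 6, 7, 8}, the full vertex set. Edge coverage: each edge of G has both endpoints in at least one bag. Running intersection: for every vertex, the bags containing it form a connected subtree. All three properties hold, so this is a valid tree decomposition of width max|bag| − 1 = 2, and hence tw(G) ≤ 2.

Yes; width 2.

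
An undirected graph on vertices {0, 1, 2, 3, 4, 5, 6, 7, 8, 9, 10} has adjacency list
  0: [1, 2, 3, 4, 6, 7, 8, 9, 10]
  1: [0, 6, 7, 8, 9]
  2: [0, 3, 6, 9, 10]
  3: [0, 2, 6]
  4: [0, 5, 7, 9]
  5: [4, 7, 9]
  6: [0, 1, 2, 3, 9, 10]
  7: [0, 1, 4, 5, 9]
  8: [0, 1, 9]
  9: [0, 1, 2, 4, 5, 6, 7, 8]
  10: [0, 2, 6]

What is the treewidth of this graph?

3

A width-3 tree decomposition is:
Bags: B1 = {0, 4, 7, 9}  B2 = {0, 1, 7, 9}  B3 = {0, 1, 6, 9}  B4 = {0, 2, 6, 9}  B5 = {0, 2, 3, 6}  B6 = {4, 5, 7, 9}  B7 = {0, 1, 8, 9}  B8 = {0, 2, 6, 10}
Tree: B1–B2, B2–B3, B3–B4, B4–B5, B1–B6, B3–B7, B5–B8
The largest bag has 4 vertices, giving width 3; this decomposition certifies tw(G) ≤ 3. Conversely, {0, 1, 8, 9} is a clique of size 4, and the vertices of any clique must share a bag in every tree decomposition; so some bag has ≥ 4 vertices and tw(G) ≥ 3. Therefore the treewidth is 3.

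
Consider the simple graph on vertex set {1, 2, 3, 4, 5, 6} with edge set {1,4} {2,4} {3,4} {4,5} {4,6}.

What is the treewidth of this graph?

A width-1 tree decomposition is:
Bags: B1 = {2, 4}  B2 = {1, 4}  B3 = {4, 5}  B4 = {4, 6}  B5 = {3, 4}
Tree: B1–B2, B2–B3, B1–B4, B4–B5
The largest bag has 2 vertices, giving width 1; this decomposition certifies tw(G) ≤ 1. Since G has at least one edge (e.g. 4–2), it is not an edgeless graph, so tw(G) ≥ 1. Combining the bounds, tw(G) = 1.

1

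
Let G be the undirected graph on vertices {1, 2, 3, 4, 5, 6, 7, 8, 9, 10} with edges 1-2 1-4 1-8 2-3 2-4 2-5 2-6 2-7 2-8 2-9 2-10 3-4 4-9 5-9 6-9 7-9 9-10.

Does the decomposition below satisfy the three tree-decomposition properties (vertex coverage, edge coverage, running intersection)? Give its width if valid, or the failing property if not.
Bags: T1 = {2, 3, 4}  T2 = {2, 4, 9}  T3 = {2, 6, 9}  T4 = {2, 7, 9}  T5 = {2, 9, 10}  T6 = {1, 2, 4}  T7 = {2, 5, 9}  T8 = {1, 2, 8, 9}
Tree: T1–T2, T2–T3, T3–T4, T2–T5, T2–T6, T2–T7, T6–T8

No — bags containing vertex 9 are not connected in the tree.

A tree decomposition must satisfy three properties: every vertex lies in some bag; for every edge, both endpoints lie together in some bag; and for every vertex, the bags containing it form a connected subtree. Here bags containing vertex 9 are not connected in the tree, so the decomposition is invalid.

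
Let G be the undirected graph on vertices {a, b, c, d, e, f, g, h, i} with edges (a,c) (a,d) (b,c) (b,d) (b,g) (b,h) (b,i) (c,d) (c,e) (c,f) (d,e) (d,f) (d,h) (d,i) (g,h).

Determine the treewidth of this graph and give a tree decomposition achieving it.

The largest bag has 3 vertices, giving width 2; this decomposition certifies tw(G) ≤ 2. On the other hand G contains the 3-clique {b, d, h}. A clique must lie in a single bag of any decomposition, so no decomposition can have width below 2. Combining the bounds, tw(G) = 2.

Treewidth 2.
One optimal decomposition is:
Bags: B1 = {c, d, f}  B2 = {b, c, d}  B3 = {a, c, d}  B4 = {b, d, h}  B5 = {b, d, i}  B6 = {c, d, e}  B7 = {b, g, h}
Tree: B1–B2, B2–B3, B2–B4, B4–B5, B2–B6, B4–B7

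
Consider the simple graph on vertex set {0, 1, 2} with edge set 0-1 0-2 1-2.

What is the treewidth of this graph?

A width-2 tree decomposition is:
Bags: B1 = {0, 1, 2}
Tree: (single bag)
A single bag containing all 3 vertices is trivially a valid decomposition of width 2. For the lower bound, the 3 vertices {0, 1, 2} are pairwise adjacent, and any tree decomposition puts a clique entirely inside one bag — forcing width ≥ 2. The upper and lower bounds meet at 2, so that is the treewidth.

2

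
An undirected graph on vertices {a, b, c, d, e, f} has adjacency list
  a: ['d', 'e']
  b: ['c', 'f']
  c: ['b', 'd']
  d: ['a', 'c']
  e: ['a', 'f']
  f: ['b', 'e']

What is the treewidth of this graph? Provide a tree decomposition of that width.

Treewidth 2.
One optimal decomposition is:
Bags: B1 = {a, c, d}  B2 = {a, b, c}  B3 = {a, b, f}  B4 = {a, e, f}
Tree: B1–B2, B2–B3, B3–B4

Each bag holds 3 vertices, so the decomposition has width 2, which upper-bounds the treewidth. The edges a–d–c–b–f–e–a form a cycle, so G is not a tree and its treewidth is at least 2. Hence tw(G) = 2 exactly.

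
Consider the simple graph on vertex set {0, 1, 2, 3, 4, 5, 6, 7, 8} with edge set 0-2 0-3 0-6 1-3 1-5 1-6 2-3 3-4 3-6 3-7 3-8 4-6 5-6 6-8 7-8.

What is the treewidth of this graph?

2

A width-2 tree decomposition is:
Bags: B1 = {1, 3, 6}  B2 = {3, 6, 8}  B3 = {1, 5, 6}  B4 = {3, 4, 6}  B5 = {3, 7, 8}  B6 = {0, 3, 6}  B7 = {0, 2, 3}
Tree: B1–B2, B1–B3, B2–B4, B2–B5, B1–B6, B6–B7
Every bag has size at most 3, so the width is 3 − 1 = 2 and tw(G) ≤ 2. On the other hand G contains the 3-clique {0, 2, 3}. A clique must lie in a single bag of any decomposition, so no decomposition can have width below 2. Combining the bounds, tw(G) = 2.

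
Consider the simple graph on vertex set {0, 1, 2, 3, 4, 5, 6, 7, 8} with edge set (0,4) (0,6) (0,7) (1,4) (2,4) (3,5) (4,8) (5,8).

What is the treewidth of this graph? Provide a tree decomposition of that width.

Every bag has size at most 2, so the width is 2 − 1 = 1 and tw(G) ≤ 1. G has an edge, so its treewidth is at least 1. Hence tw(G) = 1 exactly.

Treewidth 1.
One optimal decomposition is:
Bags: B1 = {4, 8}  B2 = {1, 4}  B3 = {0, 4}  B4 = {5, 8}  B5 = {0, 7}  B6 = {0, 6}  B7 = {3, 5}  B8 = {2, 4}
Tree: B1–B2, B2–B3, B1–B4, B3–B5, B5–B6, B4–B7, B2–B8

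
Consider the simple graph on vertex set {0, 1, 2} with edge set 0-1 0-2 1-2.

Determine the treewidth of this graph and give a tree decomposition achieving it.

A single bag containing all 3 vertices is trivially a valid decomposition of width 2. On the other hand G contains the 3-clique {0, 1, 2}. A clique must lie in a single bag of any decomposition, so no decomposition can have width below 2. The upper and lower bounds meet at 2, so that is the treewidth.

Treewidth 2.
One optimal decomposition is:
Bags: B1 = {0, 1, 2}
Tree: (single bag)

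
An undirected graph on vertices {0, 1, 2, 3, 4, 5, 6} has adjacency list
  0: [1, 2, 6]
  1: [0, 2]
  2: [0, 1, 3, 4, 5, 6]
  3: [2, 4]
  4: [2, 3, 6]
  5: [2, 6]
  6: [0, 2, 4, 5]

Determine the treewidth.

2

A width-2 tree decomposition is:
Bags: B1 = {0, 2, 6}  B2 = {2, 4, 6}  B3 = {2, 3, 4}  B4 = {0, 1, 2}  B5 = {2, 5, 6}
Tree: B1–B2, B2–B3, B1–B4, B2–B5
The largest bag has 3 vertices, giving width 2; this decomposition certifies tw(G) ≤ 2. On the other hand G contains the 3-clique {0, 1, 2}. A clique must lie in a single bag of any decomposition, so no decomposition can have width below 2. Combining the bounds, tw(G) = 2.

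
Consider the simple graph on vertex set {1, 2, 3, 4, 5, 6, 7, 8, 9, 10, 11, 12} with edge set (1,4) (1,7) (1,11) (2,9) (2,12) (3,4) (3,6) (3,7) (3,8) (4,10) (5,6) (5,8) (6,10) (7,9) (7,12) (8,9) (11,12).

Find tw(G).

A width-3 tree decomposition is:
Bags: B1 = {1, 2, 11, 12}  B2 = {1, 2, 7, 12}  B3 = {1, 2, 7, 9}  B4 = {1, 4, 7, 9}  B5 = {3, 4, 7, 9}  B6 = {3, 4, 8, 9}  B7 = {3, 4, 8, 10}  B8 = {3, 6, 8, 10}  B9 = {5, 6, 8, 10}
Tree: B1–B2, B2–B3, B3–B4, B4–B5, B5–B6, B6–B7, B7–B8, B8–B9
Every bag has size at most 4, so the width is 4 − 1 = 3 and tw(G) ≤ 3. For the lower bound: the 4 vertex sets {2,11,12}, {1}, {7}, {3,4,8,9} are disjoint, each induces a connected subgraph, and every pair is joined by at least one edge of G. Contracting each set to a single vertex therefore yields K_{4} as a minor, and since treewidth is minor-monotone, tw(G) ≥ tw(K_{4}) = 3. Hence tw(G) = 3 exactly.

3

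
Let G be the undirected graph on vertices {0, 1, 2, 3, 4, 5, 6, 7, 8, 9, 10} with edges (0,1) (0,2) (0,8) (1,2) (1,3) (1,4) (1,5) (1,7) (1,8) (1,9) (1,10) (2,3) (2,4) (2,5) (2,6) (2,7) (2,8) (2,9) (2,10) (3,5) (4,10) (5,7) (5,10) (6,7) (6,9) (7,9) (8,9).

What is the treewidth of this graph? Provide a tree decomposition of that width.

Treewidth 3.
Bags: B1 = {1, 2, 5, 7}  B2 = {1, 2, 7, 9}  B3 = {1, 2, 5, 10}  B4 = {2, 6, 7, 9}  B5 = {1, 2, 8, 9}  B6 = {1, 2, 4, 10}  B7 = {1, 2, 3, 5}  B8 = {0, 1, 2, 8}
Tree: B1–B2, B1–B3, B2–B4, B2–B5, B3–B6, B3–B7, B5–B8

Each bag holds 4 vertices, so the decomposition has width 3, which upper-bounds the treewidth. On the other hand G contains the 4-clique {0, 1, 2, 8}. A clique must lie in a single bag of any decomposition, so no decomposition can have width below 3. The upper and lower bounds meet at 3, so that is the treewidth.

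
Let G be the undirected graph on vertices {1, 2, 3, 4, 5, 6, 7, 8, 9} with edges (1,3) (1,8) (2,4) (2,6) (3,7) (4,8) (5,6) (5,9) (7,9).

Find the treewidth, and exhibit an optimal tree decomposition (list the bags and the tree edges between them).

The largest bag has 3 vertices, giving width 2; this decomposition certifies tw(G) ≤ 2. The edges 8–1–3–7–9–5–6–2–4–8 form a cycle, so G is not a tree and its treewidth is at least 2. Hence tw(G) = 2 exactly.

Treewidth 2.
One such decomposition:
Bags: B1 = {1, 3, 8}  B2 = {3, 7, 8}  B3 = {7, 8, 9}  B4 = {5, 8, 9}  B5 = {5, 6, 8}  B6 = {2, 6, 8}  B7 = {2, 4, 8}
Tree: B1–B2, B2–B3, B3–B4, B4–B5, B5–B6, B6–B7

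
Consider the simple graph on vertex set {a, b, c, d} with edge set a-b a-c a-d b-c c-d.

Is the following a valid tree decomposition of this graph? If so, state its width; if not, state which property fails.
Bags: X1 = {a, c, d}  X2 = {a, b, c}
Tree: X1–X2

Yes; width 2.

Vertex coverage: the bags together contain {a, b, c, d}, the full vertex set. Edge coverage: each edge of G has both endpoints in at least one bag. Running intersection: for every vertex, the bags containing it form a connected subtree. All three properties hold, so this is a valid tree decomposition of width max|bag| − 1 = 2, and hence tw(G) ≤ 2.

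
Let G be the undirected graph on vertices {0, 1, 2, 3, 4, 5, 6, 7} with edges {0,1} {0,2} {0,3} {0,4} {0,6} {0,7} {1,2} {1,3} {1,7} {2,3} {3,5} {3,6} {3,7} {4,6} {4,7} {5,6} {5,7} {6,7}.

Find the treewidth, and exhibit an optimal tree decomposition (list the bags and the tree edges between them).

The largest bag has 4 vertices, giving width 3; this decomposition certifies tw(G) ≤ 3. For the lower bound, the 4 vertices {0, 1, 2, 3} are pairwise adjacent, and any tree decomposition puts a clique entirely inside one bag — forcing width ≥ 3. Therefore the treewidth is 3.

Treewidth 3.
One such decomposition:
Bags: B1 = {0, 3, 6, 7}  B2 = {0, 1, 3, 7}  B3 = {3, 5, 6, 7}  B4 = {0, 1, 2, 3}  B5 = {0, 4, 6, 7}
Tree: B1–B2, B1–B3, B2–B4, B1–B5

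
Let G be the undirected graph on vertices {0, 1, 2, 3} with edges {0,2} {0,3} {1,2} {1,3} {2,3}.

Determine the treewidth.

A width-2 tree decomposition is:
Bags: B1 = {0, 2, 3}  B2 = {1, 2, 3}
Tree: B1–B2
Each bag holds 3 vertices, so the decomposition has width 2, which upper-bounds the treewidth. For the lower bound, the 3 vertices {0, 2, 3} are pairwise adjacent, and any tree decomposition puts a clique entirely inside one bag — forcing width ≥ 2. Combining the bounds, tw(G) = 2.

2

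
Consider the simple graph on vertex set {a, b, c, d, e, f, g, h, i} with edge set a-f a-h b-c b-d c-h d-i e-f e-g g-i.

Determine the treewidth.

2

A width-2 tree decomposition is:
Bags: B1 = {a, c, h}  B2 = {a, c, f}  B3 = {c, e, f}  B4 = {c, e, g}  B5 = {c, g, i}  B6 = {c, d, i}  B7 = {b, c, d}
Tree: B1–B2, B2–B3, B3–B4, B4–B5, B5–B6, B6–B7
The largest bag has 3 vertices, giving width 2; this decomposition certifies tw(G) ≤ 2. The edges c–h–a–f–e–g–i–d–b–c form a cycle, so G is not a tree and its treewidth is at least 2. Therefore the treewidth is 2.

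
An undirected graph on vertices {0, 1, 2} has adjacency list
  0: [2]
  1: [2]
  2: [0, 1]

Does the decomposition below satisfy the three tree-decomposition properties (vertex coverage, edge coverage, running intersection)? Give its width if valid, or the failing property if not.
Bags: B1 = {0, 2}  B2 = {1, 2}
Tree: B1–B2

Every vertex of G appears in some bag (union = {0, 1, 2}); every edge is covered by a bag; and for each vertex v the set of bags containing v is connected in the bag tree. The decomposition is therefore valid. The largest bag has 2 vertices, so the width is 1.

Yes; width 1.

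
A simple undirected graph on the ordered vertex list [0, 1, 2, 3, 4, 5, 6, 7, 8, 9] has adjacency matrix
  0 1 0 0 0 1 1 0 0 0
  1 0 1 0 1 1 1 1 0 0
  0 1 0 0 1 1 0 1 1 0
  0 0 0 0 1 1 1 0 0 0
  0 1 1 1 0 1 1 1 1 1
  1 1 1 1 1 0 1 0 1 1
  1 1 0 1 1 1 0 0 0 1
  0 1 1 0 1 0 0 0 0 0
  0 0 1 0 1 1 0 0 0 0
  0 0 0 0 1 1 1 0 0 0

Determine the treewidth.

3

A width-3 tree decomposition is:
Bags: B1 = {3, 4, 5, 6}  B2 = {1, 4, 5, 6}  B3 = {1, 2, 4, 5}  B4 = {0, 1, 5, 6}  B5 = {1, 2, 4, 7}  B6 = {2, 4, 5, 8}  B7 = {4, 5, 6, 9}
Tree: B1–B2, B2–B3, B2–B4, B3–B5, B3–B6, B1–B7
Every bag has size at most 4, so the width is 4 − 1 = 3 and tw(G) ≤ 3. For the lower bound, the 4 vertices {0, 1, 5, 6} are pairwise adjacent, and any tree decomposition puts a clique entirely inside one bag — forcing width ≥ 3. The upper and lower bounds meet at 3, so that is the treewidth.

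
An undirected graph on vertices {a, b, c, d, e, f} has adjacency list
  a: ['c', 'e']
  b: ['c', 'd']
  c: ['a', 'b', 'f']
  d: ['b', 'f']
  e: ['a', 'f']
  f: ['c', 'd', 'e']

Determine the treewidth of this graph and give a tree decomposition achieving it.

Treewidth 2.
One such decomposition:
Bags: B1 = {a, e, f}  B2 = {a, c, f}  B3 = {c, d, f}  B4 = {b, c, d}
Tree: B1–B2, B2–B3, B3–B4

Each bag holds 3 vertices, so the decomposition has width 2, which upper-bounds the treewidth. For the lower bound, G contains the cycle e–a–c–f–e, so G is not a forest; only forests have treewidth ≤ 1, hence tw(G) ≥ 2. Therefore the treewidth is 2.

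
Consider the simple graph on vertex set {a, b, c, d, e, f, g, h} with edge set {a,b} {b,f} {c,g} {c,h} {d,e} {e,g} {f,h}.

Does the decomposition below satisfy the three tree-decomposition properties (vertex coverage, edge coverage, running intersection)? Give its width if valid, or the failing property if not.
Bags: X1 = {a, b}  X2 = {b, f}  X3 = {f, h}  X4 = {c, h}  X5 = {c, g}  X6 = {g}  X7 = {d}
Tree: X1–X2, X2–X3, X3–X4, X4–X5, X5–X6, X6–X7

A tree decomposition must satisfy three properties: every vertex lies in some bag; for every edge, both endpoints lie together in some bag; and for every vertex, the bags containing it form a connected subtree. Here vertex e appears in no bag, so the decomposition is invalid.

No — vertex e appears in no bag.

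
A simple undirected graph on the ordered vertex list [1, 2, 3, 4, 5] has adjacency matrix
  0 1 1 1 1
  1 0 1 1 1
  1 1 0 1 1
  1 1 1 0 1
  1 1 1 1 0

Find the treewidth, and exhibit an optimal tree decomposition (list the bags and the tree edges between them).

With just one bag of size 5, the width is 5 − 1 = 4, so tw(G) ≤ 4. Conversely, {1, 2, 3, 4, 5} is a clique of size 5, and the vertices of any clique must share a bag in every tree decomposition; so some bag has ≥ 5 vertices and tw(G) ≥ 4. Therefore the treewidth is 4.

Treewidth 4.
Bags: B1 = {1, 2, 3, 4, 5}
Tree: (single bag)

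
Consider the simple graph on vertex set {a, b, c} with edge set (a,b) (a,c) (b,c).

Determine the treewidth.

A width-2 tree decomposition is:
Bags: B1 = {a, b, c}
Tree: (single bag)
With just one bag of size 3, the width is 3 − 1 = 2, so tw(G) ≤ 2. On the other hand G contains the 3-clique {a, b, c}. A clique must lie in a single bag of any decomposition, so no decomposition can have width below 2. Hence tw(G) = 2 exactly.

2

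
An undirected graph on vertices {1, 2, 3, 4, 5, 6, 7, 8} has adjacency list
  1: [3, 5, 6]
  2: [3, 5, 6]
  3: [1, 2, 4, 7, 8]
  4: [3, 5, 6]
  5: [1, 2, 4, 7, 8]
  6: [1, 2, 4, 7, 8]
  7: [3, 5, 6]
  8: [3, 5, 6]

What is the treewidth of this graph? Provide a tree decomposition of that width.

The largest bag has 4 vertices, giving width 3; this decomposition certifies tw(G) ≤ 3. For the lower bound: the 4 vertex sets {4,6}, {5,8}, {3}, {2} are disjoint, each induces a connected subgraph, and every pair is joined by at least one edge of G. Contracting each set to a single vertex therefore yields K_{4} as a minor, and since treewidth is minor-monotone, tw(G) ≥ tw(K_{4}) = 3. Hence tw(G) = 3 exactly.

Treewidth 3.
One such decomposition:
Bags: B1 = {3, 4, 5, 6}  B2 = {3, 5, 6, 8}  B3 = {2, 3, 5, 6}  B4 = {3, 5, 6, 7}  B5 = {1, 3, 5, 6}
Tree: B1–B2, B2–B3, B3–B4, B4–B5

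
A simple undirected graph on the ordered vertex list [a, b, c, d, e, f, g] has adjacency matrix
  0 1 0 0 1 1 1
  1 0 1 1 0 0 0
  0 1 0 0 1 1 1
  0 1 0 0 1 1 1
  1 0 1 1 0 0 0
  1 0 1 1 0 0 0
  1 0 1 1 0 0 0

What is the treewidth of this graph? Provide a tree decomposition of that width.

Treewidth 3.
One such decomposition:
Bags: B1 = {a, c, d, f}  B2 = {a, c, d, g}  B3 = {a, c, d, e}  B4 = {a, b, c, d}
Tree: B1–B2, B2–B3, B3–B4

Every bag has size at most 4, so the width is 4 − 1 = 3 and tw(G) ≤ 3. For the lower bound: the 4 vertex sets {c,f}, {a,g}, {d}, {e} are disjoint, each induces a connected subgraph, and every pair is joined by at least one edge of G. Contracting each set to a single vertex therefore yields K_{4} as a minor, and since treewidth is minor-monotone, tw(G) ≥ tw(K_{4}) = 3. Therefore the treewidth is 3.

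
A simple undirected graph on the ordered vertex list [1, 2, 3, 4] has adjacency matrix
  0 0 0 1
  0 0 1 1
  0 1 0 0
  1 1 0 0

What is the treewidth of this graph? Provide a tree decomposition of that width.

Treewidth 1.
One optimal decomposition is:
Bags: B1 = {2, 3}  B2 = {2, 4}  B3 = {1, 4}
Tree: B1–B2, B2–B3

The largest bag has 2 vertices, giving width 1; this decomposition certifies tw(G) ≤ 1. Any graph with an edge has treewidth ≥ 1, and G has the edge 3–2. Therefore the treewidth is 1.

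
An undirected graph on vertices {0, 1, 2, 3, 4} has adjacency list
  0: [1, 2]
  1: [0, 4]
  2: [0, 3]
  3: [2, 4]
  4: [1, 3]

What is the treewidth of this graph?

2

A width-2 tree decomposition is:
Bags: B1 = {1, 3, 4}  B2 = {1, 2, 3}  B3 = {0, 1, 2}
Tree: B1–B2, B2–B3
The largest bag has 3 vertices, giving width 2; this decomposition certifies tw(G) ≤ 2. Since 1–4–3–2–0–1 is a cycle in G, G is not acyclic. Forests are exactly the graphs of treewidth ≤ 1, so tw(G) ≥ 2. The upper and lower bounds meet at 2, so that is the treewidth.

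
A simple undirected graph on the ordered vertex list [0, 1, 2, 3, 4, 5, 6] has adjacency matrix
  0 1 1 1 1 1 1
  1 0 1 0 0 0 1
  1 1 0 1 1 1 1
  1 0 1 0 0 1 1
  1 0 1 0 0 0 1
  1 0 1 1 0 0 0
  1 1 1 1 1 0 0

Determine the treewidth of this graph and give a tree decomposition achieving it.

Treewidth 3.
Bags: B1 = {0, 2, 3, 6}  B2 = {0, 1, 2, 6}  B3 = {0, 2, 4, 6}  B4 = {0, 2, 3, 5}
Tree: B1–B2, B1–B3, B1–B4

The largest bag has 4 vertices, giving width 3; this decomposition certifies tw(G) ≤ 3. Conversely, {0, 2, 3, 5} is a clique of size 4, and the vertices of any clique must share a bag in every tree decomposition; so some bag has ≥ 4 vertices and tw(G) ≥ 3. The upper and lower bounds meet at 3, so that is the treewidth.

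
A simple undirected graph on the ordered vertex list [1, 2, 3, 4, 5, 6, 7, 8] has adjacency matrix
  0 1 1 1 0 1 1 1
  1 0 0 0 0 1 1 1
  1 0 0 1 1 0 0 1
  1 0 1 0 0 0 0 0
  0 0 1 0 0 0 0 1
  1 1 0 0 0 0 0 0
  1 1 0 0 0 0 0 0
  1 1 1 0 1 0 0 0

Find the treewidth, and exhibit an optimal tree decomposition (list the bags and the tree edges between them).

The largest bag has 3 vertices, giving width 2; this decomposition certifies tw(G) ≤ 2. On the other hand G contains the 3-clique {1, 2, 8}. A clique must lie in a single bag of any decomposition, so no decomposition can have width below 2. The upper and lower bounds meet at 2, so that is the treewidth.

Treewidth 2.
One optimal decomposition is:
Bags: B1 = {1, 3, 8}  B2 = {1, 2, 8}  B3 = {1, 3, 4}  B4 = {3, 5, 8}  B5 = {1, 2, 6}  B6 = {1, 2, 7}
Tree: B1–B2, B1–B3, B1–B4, B2–B5, B2–B6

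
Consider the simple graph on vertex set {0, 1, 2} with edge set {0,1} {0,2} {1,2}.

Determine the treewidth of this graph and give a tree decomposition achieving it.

A single bag containing all 3 vertices is trivially a valid decomposition of width 2. Conversely, {0, 1, 2} is a clique of size 3, and the vertices of any clique must share a bag in every tree decomposition; so some bag has ≥ 3 vertices and tw(G) ≥ 2. Therefore the treewidth is 2.

Treewidth 2.
Bags: B1 = {0, 1, 2}
Tree: (single bag)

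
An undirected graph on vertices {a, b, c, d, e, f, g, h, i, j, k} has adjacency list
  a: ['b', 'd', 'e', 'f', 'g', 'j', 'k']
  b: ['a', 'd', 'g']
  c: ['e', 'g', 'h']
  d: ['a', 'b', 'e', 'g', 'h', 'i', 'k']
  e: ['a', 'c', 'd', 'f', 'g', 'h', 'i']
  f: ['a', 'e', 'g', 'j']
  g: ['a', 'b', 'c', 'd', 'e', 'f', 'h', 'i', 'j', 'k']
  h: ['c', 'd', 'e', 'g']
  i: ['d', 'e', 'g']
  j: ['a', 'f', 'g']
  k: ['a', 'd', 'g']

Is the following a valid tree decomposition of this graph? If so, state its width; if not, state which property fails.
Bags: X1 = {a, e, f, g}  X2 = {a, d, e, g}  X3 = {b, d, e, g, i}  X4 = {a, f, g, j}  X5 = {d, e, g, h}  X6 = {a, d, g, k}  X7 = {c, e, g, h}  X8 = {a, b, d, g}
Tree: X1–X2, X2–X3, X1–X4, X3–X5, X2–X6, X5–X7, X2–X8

A tree decomposition must satisfy three properties: every vertex lies in some bag; for every edge, both endpoints lie together in some bag; and for every vertex, the bags containing it form a connected subtree. Here bags containing vertex b are not connected in the tree, so the decomposition is invalid.

No — bags containing vertex b are not connected in the tree.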